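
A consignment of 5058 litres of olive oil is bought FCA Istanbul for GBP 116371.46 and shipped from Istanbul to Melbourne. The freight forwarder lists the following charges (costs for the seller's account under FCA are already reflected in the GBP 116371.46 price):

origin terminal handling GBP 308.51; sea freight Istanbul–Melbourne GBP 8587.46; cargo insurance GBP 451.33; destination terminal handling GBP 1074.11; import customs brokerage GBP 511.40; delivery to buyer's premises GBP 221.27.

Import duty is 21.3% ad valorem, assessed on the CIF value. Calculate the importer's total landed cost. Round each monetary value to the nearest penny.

Total landed cost: GBP 154303.64

FCA: the seller delivers export-cleared goods to the carrier; the buyer bears costs from that point.
CIF value = FCA price + origin terminal + freight + insurance = 116371.46 + 308.51 + 8587.46 + 451.33 = 125718.76
Import duty = 125718.76 × 21.3% = 26778.10
Buyer bears: origin terminal 308.51 + freight 8587.46 + insurance 451.33 + destination terminal 1074.11 + brokerage 511.40 + delivery 221.27 + duty 26778.10 = 37932.18
Landed cost = invoice 116371.46 + 37932.18 = 154303.64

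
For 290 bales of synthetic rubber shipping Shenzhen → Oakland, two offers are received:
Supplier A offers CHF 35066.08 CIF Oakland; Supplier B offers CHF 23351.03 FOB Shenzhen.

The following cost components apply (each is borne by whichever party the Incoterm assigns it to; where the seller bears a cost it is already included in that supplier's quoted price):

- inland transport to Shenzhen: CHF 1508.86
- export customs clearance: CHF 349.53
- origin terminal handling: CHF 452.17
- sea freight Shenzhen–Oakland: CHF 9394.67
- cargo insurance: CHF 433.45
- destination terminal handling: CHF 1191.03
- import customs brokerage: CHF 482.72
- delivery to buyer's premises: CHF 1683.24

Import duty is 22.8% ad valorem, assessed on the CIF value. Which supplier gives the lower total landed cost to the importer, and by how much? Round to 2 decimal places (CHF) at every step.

Supplier B is cheaper by CHF 2317.15

Supplier A (CIF):
The CIF price already equals the CIF value: 35066.08
Import duty = 35066.08 × 22.8% = 7995.07
Buyer bears (A): 1191.03 + 482.72 + 1683.24 = 3356.99
Landed cost (A) = invoice 35066.08 + 3356.99 + duty 7995.07 = 46418.14
Supplier B (FOB):
CIF value = FOB price + freight + insurance = 23351.03 + 9394.67 + 433.45 = 33179.15
Import duty = 33179.15 × 22.8% = 7564.85
Buyer bears (B): 9394.67 + 433.45 + 1191.03 + 482.72 + 1683.24 = 13185.11
Landed cost (B) = invoice 23351.03 + 13185.11 + duty 7564.85 = 44100.99
Difference = |46418.14 − 44100.99| = 2317.15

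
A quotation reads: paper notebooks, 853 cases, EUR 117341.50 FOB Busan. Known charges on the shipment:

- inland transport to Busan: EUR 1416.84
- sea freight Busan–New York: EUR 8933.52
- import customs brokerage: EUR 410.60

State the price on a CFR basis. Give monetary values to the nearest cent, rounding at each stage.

CFR price: EUR 126275.02

Not relevant to the conversion: inland to port — on the seller under both FOB and CFR; already in the FOB price and stays in the CFR price. brokerage — on the buyer under both terms; not part of either seller's price.
From FOB to CFR, the seller additionally bears: freight.
CFR price = 117341.50 + 8933.52 = 126275.02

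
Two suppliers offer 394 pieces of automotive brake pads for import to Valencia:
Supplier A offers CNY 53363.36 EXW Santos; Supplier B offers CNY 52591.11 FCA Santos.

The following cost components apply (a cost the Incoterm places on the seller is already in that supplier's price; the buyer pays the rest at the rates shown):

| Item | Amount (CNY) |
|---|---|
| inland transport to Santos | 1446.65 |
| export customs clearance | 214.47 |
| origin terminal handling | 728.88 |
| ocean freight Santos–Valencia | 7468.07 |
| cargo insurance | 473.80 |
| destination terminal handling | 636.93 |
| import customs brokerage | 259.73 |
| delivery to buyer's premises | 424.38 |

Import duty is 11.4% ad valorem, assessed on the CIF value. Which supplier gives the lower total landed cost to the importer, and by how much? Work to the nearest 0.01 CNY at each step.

Supplier A (EXW):
CIF value = EXW price + inland to port + export clearance + origin terminal + freight + insurance = 53363.36 + 1446.65 + 214.47 + 728.88 + 7468.07 + 473.80 = 63695.23
Import duty = 63695.23 × 11.4% = 7261.26
Buyer bears (A): 1446.65 + 214.47 + 728.88 + 7468.07 + 473.80 + 636.93 + 259.73 + 424.38 = 11652.91
Landed cost (A) = invoice 53363.36 + 11652.91 + duty 7261.26 = 72277.53
Supplier B (FCA):
CIF value = FCA price + origin terminal + freight + insurance = 52591.11 + 728.88 + 7468.07 + 473.80 = 61261.86
Import duty = 61261.86 × 11.4% = 6983.85
Buyer bears (B): 728.88 + 7468.07 + 473.80 + 636.93 + 259.73 + 424.38 = 9991.79
Landed cost (B) = invoice 52591.11 + 9991.79 + duty 6983.85 = 69566.75
Difference = |72277.53 − 69566.75| = 2710.78

Supplier B is cheaper by CNY 2710.78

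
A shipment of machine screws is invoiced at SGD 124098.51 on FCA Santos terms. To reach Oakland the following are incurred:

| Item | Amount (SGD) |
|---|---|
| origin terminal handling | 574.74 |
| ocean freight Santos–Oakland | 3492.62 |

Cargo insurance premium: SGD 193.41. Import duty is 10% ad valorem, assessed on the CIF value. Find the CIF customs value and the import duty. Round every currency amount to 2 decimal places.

CIF value: SGD 128359.28; import duty: SGD 12835.93

CIF = FCA price + pre-shipment costs + freight + insurance
CIF = 124098.51 + 574.74 + 3492.62 + 193.41 = 128359.28
Import duty = 128359.28 × 10% = 12835.93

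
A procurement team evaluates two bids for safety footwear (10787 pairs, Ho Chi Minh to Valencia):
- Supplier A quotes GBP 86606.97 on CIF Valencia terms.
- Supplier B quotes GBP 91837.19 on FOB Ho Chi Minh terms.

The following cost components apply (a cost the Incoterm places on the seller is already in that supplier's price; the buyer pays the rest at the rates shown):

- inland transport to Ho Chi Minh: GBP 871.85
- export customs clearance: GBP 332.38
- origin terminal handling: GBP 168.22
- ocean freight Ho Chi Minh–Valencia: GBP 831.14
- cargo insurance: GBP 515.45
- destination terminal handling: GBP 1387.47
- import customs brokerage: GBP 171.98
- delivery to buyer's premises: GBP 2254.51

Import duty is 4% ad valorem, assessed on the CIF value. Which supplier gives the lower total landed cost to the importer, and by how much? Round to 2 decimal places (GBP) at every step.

Supplier A is cheaper by GBP 6839.88

Supplier A (CIF):
The CIF price already equals the CIF value: 86606.97
Import duty = 86606.97 × 4% = 3464.28
Buyer bears (A): 1387.47 + 171.98 + 2254.51 = 3813.96
Landed cost (A) = invoice 86606.97 + 3813.96 + duty 3464.28 = 93885.21
Supplier B (FOB):
CIF value = FOB price + freight + insurance = 91837.19 + 831.14 + 515.45 = 93183.78
Import duty = 93183.78 × 4% = 3727.35
Buyer bears (B): 831.14 + 515.45 + 1387.47 + 171.98 + 2254.51 = 5160.55
Landed cost (B) = invoice 91837.19 + 5160.55 + duty 3727.35 = 100725.09
Difference = |93885.21 − 100725.09| = 6839.88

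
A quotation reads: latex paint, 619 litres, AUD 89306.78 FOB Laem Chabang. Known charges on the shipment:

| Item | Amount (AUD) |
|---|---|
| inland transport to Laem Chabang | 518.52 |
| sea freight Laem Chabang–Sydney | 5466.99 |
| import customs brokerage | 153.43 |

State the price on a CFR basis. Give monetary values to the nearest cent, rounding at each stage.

Not relevant to the conversion: inland to port — on the seller under both FOB and CFR; already in the FOB price and stays in the CFR price. brokerage — on the buyer under both terms; not part of either seller's price.
From FOB to CFR, the seller additionally bears: freight.
CFR price = 89306.78 + 5466.99 = 94773.77

CFR price: AUD 94773.77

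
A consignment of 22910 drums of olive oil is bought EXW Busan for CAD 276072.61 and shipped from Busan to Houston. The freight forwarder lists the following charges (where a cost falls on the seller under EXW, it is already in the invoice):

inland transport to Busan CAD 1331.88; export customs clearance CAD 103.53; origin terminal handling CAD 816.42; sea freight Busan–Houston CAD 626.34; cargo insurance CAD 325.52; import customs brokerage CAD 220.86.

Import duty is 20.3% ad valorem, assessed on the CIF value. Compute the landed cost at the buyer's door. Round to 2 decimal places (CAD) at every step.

Total landed cost: CAD 336190.25

EXW: the seller makes goods available at their premises; the buyer bears all onward costs.
CIF value = EXW price + inland to port + export clearance + origin terminal + freight + insurance = 276072.61 + 1331.88 + 103.53 + 816.42 + 626.34 + 325.52 = 279276.30
Import duty = 279276.30 × 20.3% = 56693.09
Buyer bears: inland to port 1331.88 + export clearance 103.53 + origin terminal 816.42 + freight 626.34 + insurance 325.52 + brokerage 220.86 + duty 56693.09 = 60117.64
Landed cost = invoice 276072.61 + 60117.64 = 336190.25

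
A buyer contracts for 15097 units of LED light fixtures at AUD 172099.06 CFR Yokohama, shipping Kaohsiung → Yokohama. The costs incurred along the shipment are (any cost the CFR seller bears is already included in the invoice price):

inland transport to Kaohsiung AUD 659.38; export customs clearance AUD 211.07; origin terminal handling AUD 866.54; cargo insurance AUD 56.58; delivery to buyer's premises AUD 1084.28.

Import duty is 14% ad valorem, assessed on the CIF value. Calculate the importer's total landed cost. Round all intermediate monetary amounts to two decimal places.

CFR: the seller pays costs through ocean freight to the destination port, but not insurance.
Already in the invoice (seller's account under CFR): inland to port, export clearance, origin terminal — exclude.
CIF value = CFR price + insurance = 172099.06 + 56.58 = 172155.64
Import duty = 172155.64 × 14% = 24101.79
Buyer bears: insurance 56.58 + delivery 1084.28 + duty 24101.79 = 25242.65
Landed cost = invoice 172099.06 + 25242.65 = 197341.71

Total landed cost: AUD 197341.71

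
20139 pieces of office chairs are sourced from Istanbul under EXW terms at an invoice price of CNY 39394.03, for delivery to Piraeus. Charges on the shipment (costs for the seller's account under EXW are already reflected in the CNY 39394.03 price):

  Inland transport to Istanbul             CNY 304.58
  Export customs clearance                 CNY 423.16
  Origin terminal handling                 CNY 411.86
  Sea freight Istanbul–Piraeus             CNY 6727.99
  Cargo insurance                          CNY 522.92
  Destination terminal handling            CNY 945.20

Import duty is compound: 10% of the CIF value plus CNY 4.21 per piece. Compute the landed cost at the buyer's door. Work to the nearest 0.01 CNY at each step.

EXW: the seller makes goods available at their premises; the buyer bears all onward costs.
CIF value = EXW price + inland to port + export clearance + origin terminal + freight + insurance = 39394.03 + 304.58 + 423.16 + 411.86 + 6727.99 + 522.92 = 47784.54
Ad valorem component: 47784.54 × 10% = 4778.45
Specific component: 20139 × 4.21 = 84785.19
Import duty = 4778.45 + 84785.19 = 89563.64
Buyer bears: inland to port 304.58 + export clearance 423.16 + origin terminal 411.86 + freight 6727.99 + insurance 522.92 + destination terminal 945.20 + duty 89563.64 = 98899.35
Landed cost = invoice 39394.03 + 98899.35 = 138293.38

Total landed cost: CNY 138293.38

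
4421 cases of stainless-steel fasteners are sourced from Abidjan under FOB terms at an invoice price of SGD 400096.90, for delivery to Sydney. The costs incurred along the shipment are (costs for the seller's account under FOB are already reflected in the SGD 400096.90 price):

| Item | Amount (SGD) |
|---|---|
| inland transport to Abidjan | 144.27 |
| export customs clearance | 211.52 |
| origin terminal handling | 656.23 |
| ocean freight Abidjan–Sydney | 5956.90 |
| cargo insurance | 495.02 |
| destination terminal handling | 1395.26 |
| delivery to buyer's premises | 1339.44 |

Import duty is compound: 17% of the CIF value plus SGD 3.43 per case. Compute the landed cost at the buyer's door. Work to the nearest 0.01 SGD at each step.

Total landed cost: SGD 493560.85

FOB: the seller bears costs until goods are on board at the origin port; the buyer bears freight, insurance and all costs thereafter.
Already in the invoice (seller's account under FOB): inland to port, export clearance, origin terminal — exclude.
CIF value = FOB price + freight + insurance = 400096.90 + 5956.90 + 495.02 = 406548.82
Ad valorem component: 406548.82 × 17% = 69113.30
Specific component: 4421 × 3.43 = 15164.03
Import duty = 69113.30 + 15164.03 = 84277.33
Buyer bears: freight 5956.90 + insurance 495.02 + destination terminal 1395.26 + delivery 1339.44 + duty 84277.33 = 93463.95
Landed cost = invoice 400096.90 + 93463.95 = 493560.85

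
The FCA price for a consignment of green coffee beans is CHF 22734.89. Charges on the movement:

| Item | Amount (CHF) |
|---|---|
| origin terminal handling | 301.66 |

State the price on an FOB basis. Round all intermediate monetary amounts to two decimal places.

From FCA to FOB, the seller additionally bears: origin terminal.
FOB price = 22734.89 + 301.66 = 23036.55

FOB price: CHF 23036.55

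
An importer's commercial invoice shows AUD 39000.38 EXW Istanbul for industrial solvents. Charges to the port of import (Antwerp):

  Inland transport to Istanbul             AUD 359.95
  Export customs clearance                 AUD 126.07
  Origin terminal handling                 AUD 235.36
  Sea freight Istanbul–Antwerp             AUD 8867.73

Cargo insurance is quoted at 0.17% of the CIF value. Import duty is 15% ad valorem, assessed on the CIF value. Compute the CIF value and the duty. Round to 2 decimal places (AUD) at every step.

Let C be the CIF value. C = EXW price + pre-shipment costs + freight + 0.17% × C
C − 0.17% × C = 39000.38 + 359.95 + 126.07 + 235.36 + 8867.73
0.9983 × C = 48589.49
C = 48589.49 / 0.9983 = 48672.23
Insurance premium = 0.17% × 48672.23 = 82.74
Import duty = 48672.23 × 15% = 7300.83

CIF value: AUD 48672.23; import duty: AUD 7300.83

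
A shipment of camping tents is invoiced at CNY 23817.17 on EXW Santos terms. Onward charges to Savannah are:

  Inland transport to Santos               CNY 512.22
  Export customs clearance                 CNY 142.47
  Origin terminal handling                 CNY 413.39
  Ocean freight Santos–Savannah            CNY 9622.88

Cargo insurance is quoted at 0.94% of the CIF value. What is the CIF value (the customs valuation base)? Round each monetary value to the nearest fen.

Let C be the CIF value. C = EXW price + pre-shipment costs + freight + 0.94% × C
C − 0.94% × C = 23817.17 + 512.22 + 142.47 + 413.39 + 9622.88
0.9906 × C = 34508.13
C = 34508.13 / 0.9906 = 34835.58
Insurance premium = 0.94% × 34835.58 = 327.45

CIF value: CNY 34835.58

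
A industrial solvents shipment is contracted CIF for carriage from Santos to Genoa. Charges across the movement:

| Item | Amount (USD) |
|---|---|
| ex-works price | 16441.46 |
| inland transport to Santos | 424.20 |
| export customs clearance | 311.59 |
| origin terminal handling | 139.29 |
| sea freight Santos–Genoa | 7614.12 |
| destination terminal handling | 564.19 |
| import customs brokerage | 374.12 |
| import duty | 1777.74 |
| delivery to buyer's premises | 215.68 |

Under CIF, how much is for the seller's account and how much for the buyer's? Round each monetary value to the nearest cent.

Seller: USD 24930.66; buyer: USD 2931.73

CIF: the seller pays costs through ocean freight and marine insurance to the destination port.
Seller's account: goods 16441.46 + inland to port 424.20 + export clearance 311.59 + origin terminal 139.29 + freight 7614.12 = 24930.66
Buyer's account: destination terminal 564.19 + brokerage 374.12 + duty 1777.74 + delivery 215.68 = 2931.73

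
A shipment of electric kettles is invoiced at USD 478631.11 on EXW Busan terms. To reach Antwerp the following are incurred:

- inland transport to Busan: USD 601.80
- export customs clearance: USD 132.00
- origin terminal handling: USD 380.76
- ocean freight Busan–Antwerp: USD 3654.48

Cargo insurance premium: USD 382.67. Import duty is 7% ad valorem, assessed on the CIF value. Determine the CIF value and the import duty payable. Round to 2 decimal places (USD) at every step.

CIF value: USD 483782.82; import duty: USD 33864.80

CIF = EXW price + pre-shipment costs + freight + insurance
CIF = 478631.11 + 601.80 + 132.00 + 380.76 + 3654.48 + 382.67 = 483782.82
Import duty = 483782.82 × 7% = 33864.80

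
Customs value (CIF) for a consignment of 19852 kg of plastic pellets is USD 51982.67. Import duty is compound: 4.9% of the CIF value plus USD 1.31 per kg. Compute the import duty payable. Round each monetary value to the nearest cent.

Ad valorem component: 51982.67 × 4.9% = 2547.15
Specific component: 19852 × 1.31 = 26006.12
Import duty = 2547.15 + 26006.12 = 28553.27

Import duty: USD 28553.27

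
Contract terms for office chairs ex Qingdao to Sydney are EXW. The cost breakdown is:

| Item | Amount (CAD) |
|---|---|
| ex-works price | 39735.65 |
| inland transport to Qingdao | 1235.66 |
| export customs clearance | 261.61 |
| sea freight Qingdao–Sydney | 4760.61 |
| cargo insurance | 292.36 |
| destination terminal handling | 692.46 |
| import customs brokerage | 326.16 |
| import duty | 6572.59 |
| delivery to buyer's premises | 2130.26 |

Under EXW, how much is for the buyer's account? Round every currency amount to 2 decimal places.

Buyer's account: CAD 16271.71

EXW: the seller makes goods available at their premises; the buyer bears all onward costs.
Seller's account: goods 39735.65 = 39735.65
Buyer's account: inland to port 1235.66 + export clearance 261.61 + freight 4760.61 + insurance 292.36 + destination terminal 692.46 + brokerage 326.16 + duty 6572.59 + delivery 2130.26 = 16271.71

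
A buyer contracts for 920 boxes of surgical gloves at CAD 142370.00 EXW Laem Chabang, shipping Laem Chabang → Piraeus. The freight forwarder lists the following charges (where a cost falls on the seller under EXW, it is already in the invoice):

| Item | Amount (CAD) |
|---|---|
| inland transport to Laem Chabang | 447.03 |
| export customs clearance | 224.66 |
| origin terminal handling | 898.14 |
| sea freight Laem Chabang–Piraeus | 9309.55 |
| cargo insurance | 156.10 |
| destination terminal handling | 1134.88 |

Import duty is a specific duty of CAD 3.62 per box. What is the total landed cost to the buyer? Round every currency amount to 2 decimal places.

Total landed cost: CAD 157870.76

EXW: the seller makes goods available at their premises; the buyer bears all onward costs.
CIF value = EXW price + inland to port + export clearance + origin terminal + freight + insurance = 142370.00 + 447.03 + 224.66 + 898.14 + 9309.55 + 156.10 = 153405.48
Import duty = 920 × 3.62 = 3330.40
Buyer bears: inland to port 447.03 + export clearance 224.66 + origin terminal 898.14 + freight 9309.55 + insurance 156.10 + destination terminal 1134.88 + duty 3330.40 = 15500.76
Landed cost = invoice 142370.00 + 15500.76 = 157870.76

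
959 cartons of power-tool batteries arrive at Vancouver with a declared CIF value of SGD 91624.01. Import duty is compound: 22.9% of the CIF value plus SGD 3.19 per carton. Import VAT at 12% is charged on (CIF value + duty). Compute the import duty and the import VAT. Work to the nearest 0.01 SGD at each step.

Ad valorem component: 91624.01 × 22.9% = 20981.90
Specific component: 959 × 3.19 = 3059.21
Import duty = 20981.90 + 3059.21 = 24041.11
VAT base = CIF + duty = 91624.01 + 24041.11 = 115665.12
Import VAT = 115665.12 × 12% = 13879.81

Import duty: SGD 24041.11; import VAT: SGD 13879.81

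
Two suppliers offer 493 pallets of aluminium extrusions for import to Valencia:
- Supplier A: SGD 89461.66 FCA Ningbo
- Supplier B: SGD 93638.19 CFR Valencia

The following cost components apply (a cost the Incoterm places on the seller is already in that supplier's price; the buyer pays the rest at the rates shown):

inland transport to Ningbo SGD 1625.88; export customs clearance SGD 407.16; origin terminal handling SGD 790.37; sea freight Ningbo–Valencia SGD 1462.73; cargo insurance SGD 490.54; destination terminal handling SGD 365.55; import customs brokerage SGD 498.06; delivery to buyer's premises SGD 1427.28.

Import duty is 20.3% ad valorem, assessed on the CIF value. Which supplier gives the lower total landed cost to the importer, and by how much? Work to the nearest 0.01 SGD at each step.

Supplier A is cheaper by SGD 2313.88

Supplier A (FCA):
CIF value = FCA price + origin terminal + freight + insurance = 89461.66 + 790.37 + 1462.73 + 490.54 = 92205.30
Import duty = 92205.30 × 20.3% = 18717.68
Buyer bears (A): 790.37 + 1462.73 + 490.54 + 365.55 + 498.06 + 1427.28 = 5034.53
Landed cost (A) = invoice 89461.66 + 5034.53 + duty 18717.68 = 113213.87
Supplier B (CFR):
CIF value = CFR price + insurance = 93638.19 + 490.54 = 94128.73
Import duty = 94128.73 × 20.3% = 19108.13
Buyer bears (B): 490.54 + 365.55 + 498.06 + 1427.28 = 2781.43
Landed cost (B) = invoice 93638.19 + 2781.43 + duty 19108.13 = 115527.75
Difference = |113213.87 − 115527.75| = 2313.88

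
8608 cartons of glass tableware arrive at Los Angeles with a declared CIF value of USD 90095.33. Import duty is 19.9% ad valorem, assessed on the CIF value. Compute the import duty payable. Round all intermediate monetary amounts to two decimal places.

Import duty: USD 17928.97

Import duty = 90095.33 × 19.9% = 17928.97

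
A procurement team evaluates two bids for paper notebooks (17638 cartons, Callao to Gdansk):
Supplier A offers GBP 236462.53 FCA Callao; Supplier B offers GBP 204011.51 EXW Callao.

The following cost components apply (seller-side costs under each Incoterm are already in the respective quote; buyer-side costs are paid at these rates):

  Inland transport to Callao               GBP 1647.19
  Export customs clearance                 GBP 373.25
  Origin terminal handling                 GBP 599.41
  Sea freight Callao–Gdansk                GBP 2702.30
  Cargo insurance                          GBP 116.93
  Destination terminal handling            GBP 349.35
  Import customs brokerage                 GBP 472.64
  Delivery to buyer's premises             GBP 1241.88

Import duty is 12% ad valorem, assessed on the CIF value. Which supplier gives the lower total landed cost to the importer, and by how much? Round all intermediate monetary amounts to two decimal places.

Supplier A (FCA):
CIF value = FCA price + origin terminal + freight + insurance = 236462.53 + 599.41 + 2702.30 + 116.93 = 239881.17
Import duty = 239881.17 × 12% = 28785.74
Buyer bears (A): 599.41 + 2702.30 + 116.93 + 349.35 + 472.64 + 1241.88 = 5482.51
Landed cost (A) = invoice 236462.53 + 5482.51 + duty 28785.74 = 270730.78
Supplier B (EXW):
CIF value = EXW price + inland to port + export clearance + origin terminal + freight + insurance = 204011.51 + 1647.19 + 373.25 + 599.41 + 2702.30 + 116.93 = 209450.59
Import duty = 209450.59 × 12% = 25134.07
Buyer bears (B): 1647.19 + 373.25 + 599.41 + 2702.30 + 116.93 + 349.35 + 472.64 + 1241.88 = 7502.95
Landed cost (B) = invoice 204011.51 + 7502.95 + duty 25134.07 = 236648.53
Difference = |270730.78 − 236648.53| = 34082.25

Supplier B is cheaper by GBP 34082.25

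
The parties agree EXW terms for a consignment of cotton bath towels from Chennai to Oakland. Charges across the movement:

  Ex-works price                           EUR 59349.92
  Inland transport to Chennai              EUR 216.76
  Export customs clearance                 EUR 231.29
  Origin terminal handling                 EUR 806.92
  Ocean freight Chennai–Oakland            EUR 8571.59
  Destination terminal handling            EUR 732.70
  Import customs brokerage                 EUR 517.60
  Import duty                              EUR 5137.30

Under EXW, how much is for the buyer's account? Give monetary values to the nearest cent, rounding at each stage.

EXW: the seller makes goods available at their premises; the buyer bears all onward costs.
Seller's account: goods 59349.92 = 59349.92
Buyer's account: inland to port 216.76 + export clearance 231.29 + origin terminal 806.92 + freight 8571.59 + destination terminal 732.70 + brokerage 517.60 + duty 5137.30 = 16214.16

Buyer's account: EUR 16214.16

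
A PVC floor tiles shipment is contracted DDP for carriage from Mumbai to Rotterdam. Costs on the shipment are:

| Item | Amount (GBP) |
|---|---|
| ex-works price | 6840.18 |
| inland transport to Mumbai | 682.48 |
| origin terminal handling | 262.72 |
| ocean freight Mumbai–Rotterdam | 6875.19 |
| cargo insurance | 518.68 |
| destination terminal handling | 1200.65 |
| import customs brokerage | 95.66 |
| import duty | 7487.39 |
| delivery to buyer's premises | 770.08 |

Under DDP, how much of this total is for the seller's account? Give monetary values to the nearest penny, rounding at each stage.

DDP: the seller bears all costs including import duty.
Seller's account: goods 6840.18 + inland to port 682.48 + origin terminal 262.72 + freight 6875.19 + insurance 518.68 + destination terminal 1200.65 + brokerage 95.66 + duty 7487.39 + delivery 770.08 = 24733.03
Buyer's account: 0.00

Seller's account: GBP 24733.03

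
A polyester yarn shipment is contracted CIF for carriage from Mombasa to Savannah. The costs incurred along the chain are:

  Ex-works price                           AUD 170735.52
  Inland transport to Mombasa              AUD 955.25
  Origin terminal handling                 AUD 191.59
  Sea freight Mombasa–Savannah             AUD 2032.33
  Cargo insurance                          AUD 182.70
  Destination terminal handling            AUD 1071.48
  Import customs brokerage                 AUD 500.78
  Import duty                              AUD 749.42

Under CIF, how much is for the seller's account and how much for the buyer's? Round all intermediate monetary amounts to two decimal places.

CIF: the seller pays costs through ocean freight and marine insurance to the destination port.
Seller's account: goods 170735.52 + inland to port 955.25 + origin terminal 191.59 + freight 2032.33 + insurance 182.70 = 174097.39
Buyer's account: destination terminal 1071.48 + brokerage 500.78 + duty 749.42 = 2321.68

Seller: AUD 174097.39; buyer: AUD 2321.68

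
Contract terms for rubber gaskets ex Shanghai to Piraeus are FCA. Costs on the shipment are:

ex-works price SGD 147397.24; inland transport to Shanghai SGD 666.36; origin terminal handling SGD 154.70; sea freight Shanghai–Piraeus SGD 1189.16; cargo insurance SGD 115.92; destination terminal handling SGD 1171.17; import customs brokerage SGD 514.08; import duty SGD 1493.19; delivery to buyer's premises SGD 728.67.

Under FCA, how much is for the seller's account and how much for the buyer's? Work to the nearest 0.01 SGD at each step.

FCA: the seller delivers export-cleared goods to the carrier; the buyer bears costs from that point.
Seller's account: goods 147397.24 + inland to port 666.36 = 148063.60
Buyer's account: origin terminal 154.70 + freight 1189.16 + insurance 115.92 + destination terminal 1171.17 + brokerage 514.08 + duty 1493.19 + delivery 728.67 = 5366.89

Seller: SGD 148063.60; buyer: SGD 5366.89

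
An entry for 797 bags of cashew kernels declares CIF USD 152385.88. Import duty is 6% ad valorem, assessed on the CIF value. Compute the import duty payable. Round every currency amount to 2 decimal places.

Import duty = 152385.88 × 6% = 9143.15

Import duty: USD 9143.15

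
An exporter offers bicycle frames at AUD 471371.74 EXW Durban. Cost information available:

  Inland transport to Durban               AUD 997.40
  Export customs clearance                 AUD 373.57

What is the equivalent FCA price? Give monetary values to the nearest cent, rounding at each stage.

FCA price: AUD 472742.71

From EXW to FCA, the seller additionally bears: inland to port, export clearance.
FCA price = 471371.74 + 997.40 + 373.57 = 472742.71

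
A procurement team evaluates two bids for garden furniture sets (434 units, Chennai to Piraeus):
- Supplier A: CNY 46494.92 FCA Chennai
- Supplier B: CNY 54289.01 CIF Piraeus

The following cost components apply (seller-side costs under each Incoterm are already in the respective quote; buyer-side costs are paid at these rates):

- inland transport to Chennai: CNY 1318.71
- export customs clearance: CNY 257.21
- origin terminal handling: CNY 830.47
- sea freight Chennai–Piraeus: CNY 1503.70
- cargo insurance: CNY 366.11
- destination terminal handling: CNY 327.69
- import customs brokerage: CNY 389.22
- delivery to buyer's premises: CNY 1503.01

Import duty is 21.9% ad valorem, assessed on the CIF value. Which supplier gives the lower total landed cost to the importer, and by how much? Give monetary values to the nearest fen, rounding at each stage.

Supplier A (FCA):
CIF value = FCA price + origin terminal + freight + insurance = 46494.92 + 830.47 + 1503.70 + 366.11 = 49195.20
Import duty = 49195.20 × 21.9% = 10773.75
Buyer bears (A): 830.47 + 1503.70 + 366.11 + 327.69 + 389.22 + 1503.01 = 4920.20
Landed cost (A) = invoice 46494.92 + 4920.20 + duty 10773.75 = 62188.87
Supplier B (CIF):
The CIF price already equals the CIF value: 54289.01
Import duty = 54289.01 × 21.9% = 11889.29
Buyer bears (B): 327.69 + 389.22 + 1503.01 = 2219.92
Landed cost (B) = invoice 54289.01 + 2219.92 + duty 11889.29 = 68398.22
Difference = |62188.87 − 68398.22| = 6209.35

Supplier A is cheaper by CNY 6209.35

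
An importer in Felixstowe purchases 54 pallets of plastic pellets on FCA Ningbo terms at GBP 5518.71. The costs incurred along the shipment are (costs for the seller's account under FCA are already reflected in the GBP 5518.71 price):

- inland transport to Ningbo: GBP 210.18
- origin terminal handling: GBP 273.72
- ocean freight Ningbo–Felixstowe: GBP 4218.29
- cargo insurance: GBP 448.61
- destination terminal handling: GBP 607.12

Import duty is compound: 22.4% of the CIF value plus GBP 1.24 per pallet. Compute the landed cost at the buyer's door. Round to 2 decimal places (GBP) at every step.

FCA: the seller delivers export-cleared goods to the carrier; the buyer bears costs from that point.
Already in the invoice (seller's account under FCA): inland to port — exclude.
CIF value = FCA price + origin terminal + freight + insurance = 5518.71 + 273.72 + 4218.29 + 448.61 = 10459.33
Ad valorem component: 10459.33 × 22.4% = 2342.89
Specific component: 54 × 1.24 = 66.96
Import duty = 2342.89 + 66.96 = 2409.85
Buyer bears: origin terminal 273.72 + freight 4218.29 + insurance 448.61 + destination terminal 607.12 + duty 2409.85 = 7957.59
Landed cost = invoice 5518.71 + 7957.59 = 13476.30

Total landed cost: GBP 13476.30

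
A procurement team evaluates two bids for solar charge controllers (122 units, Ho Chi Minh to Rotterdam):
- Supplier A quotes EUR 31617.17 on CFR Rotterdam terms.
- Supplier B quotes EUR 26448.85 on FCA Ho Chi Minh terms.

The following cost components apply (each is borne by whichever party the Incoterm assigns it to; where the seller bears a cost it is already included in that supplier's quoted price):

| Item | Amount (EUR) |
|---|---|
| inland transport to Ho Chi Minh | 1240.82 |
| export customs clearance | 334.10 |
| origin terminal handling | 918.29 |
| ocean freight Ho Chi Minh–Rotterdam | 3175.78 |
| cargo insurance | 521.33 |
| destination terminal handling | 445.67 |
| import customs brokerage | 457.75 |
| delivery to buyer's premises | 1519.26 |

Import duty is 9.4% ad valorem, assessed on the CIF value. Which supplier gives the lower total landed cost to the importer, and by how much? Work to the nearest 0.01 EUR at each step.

Supplier A (CFR):
CIF value = CFR price + insurance = 31617.17 + 521.33 = 32138.50
Import duty = 32138.50 × 9.4% = 3021.02
Buyer bears (A): 521.33 + 445.67 + 457.75 + 1519.26 = 2944.01
Landed cost (A) = invoice 31617.17 + 2944.01 + duty 3021.02 = 37582.20
Supplier B (FCA):
CIF value = FCA price + origin terminal + freight + insurance = 26448.85 + 918.29 + 3175.78 + 521.33 = 31064.25
Import duty = 31064.25 × 9.4% = 2920.04
Buyer bears (B): 918.29 + 3175.78 + 521.33 + 445.67 + 457.75 + 1519.26 = 7038.08
Landed cost (B) = invoice 26448.85 + 7038.08 + duty 2920.04 = 36406.97
Difference = |37582.20 − 36406.97| = 1175.23

Supplier B is cheaper by EUR 1175.23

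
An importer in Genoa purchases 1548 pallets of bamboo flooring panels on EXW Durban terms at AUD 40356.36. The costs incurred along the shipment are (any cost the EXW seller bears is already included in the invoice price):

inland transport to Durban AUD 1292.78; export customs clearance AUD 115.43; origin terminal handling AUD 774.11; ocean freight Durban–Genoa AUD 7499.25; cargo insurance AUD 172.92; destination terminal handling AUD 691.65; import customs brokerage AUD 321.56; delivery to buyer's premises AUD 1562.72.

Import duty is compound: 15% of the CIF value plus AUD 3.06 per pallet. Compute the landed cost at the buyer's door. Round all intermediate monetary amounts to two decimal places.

EXW: the seller makes goods available at their premises; the buyer bears all onward costs.
CIF value = EXW price + inland to port + export clearance + origin terminal + freight + insurance = 40356.36 + 1292.78 + 115.43 + 774.11 + 7499.25 + 172.92 = 50210.85
Ad valorem component: 50210.85 × 15% = 7531.63
Specific component: 1548 × 3.06 = 4736.88
Import duty = 7531.63 + 4736.88 = 12268.51
Buyer bears: inland to port 1292.78 + export clearance 115.43 + origin terminal 774.11 + freight 7499.25 + insurance 172.92 + destination terminal 691.65 + brokerage 321.56 + delivery 1562.72 + duty 12268.51 = 24698.93
Landed cost = invoice 40356.36 + 24698.93 = 65055.29

Total landed cost: AUD 65055.29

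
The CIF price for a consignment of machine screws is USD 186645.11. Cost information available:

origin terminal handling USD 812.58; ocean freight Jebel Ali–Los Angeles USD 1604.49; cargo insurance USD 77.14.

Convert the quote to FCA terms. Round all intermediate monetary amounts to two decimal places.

FCA price: USD 184150.90

From CIF to FCA, the seller no longer bears: origin terminal, freight, insurance.
FCA price = 186645.11 − 812.58 − 1604.49 − 77.14 = 184150.90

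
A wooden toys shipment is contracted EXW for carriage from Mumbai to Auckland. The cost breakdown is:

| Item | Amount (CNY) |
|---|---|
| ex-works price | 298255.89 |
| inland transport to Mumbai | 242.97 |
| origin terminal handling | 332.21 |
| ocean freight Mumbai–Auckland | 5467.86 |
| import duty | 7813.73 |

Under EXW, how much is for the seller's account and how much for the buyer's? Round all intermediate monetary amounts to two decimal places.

Seller: CNY 298255.89; buyer: CNY 13856.77

EXW: the seller makes goods available at their premises; the buyer bears all onward costs.
Seller's account: goods 298255.89 = 298255.89
Buyer's account: inland to port 242.97 + origin terminal 332.21 + freight 5467.86 + duty 7813.73 = 13856.77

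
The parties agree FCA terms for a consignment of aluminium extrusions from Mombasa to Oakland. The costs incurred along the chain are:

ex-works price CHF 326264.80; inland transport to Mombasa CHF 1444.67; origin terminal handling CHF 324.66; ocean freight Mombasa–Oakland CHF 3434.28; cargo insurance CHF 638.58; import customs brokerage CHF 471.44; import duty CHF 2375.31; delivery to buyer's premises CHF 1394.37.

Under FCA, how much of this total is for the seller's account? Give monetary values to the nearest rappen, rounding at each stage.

FCA: the seller delivers export-cleared goods to the carrier; the buyer bears costs from that point.
Seller's account: goods 326264.80 + inland to port 1444.67 = 327709.47
Buyer's account: origin terminal 324.66 + freight 3434.28 + insurance 638.58 + brokerage 471.44 + duty 2375.31 + delivery 1394.37 = 8638.64

Seller's account: CHF 327709.47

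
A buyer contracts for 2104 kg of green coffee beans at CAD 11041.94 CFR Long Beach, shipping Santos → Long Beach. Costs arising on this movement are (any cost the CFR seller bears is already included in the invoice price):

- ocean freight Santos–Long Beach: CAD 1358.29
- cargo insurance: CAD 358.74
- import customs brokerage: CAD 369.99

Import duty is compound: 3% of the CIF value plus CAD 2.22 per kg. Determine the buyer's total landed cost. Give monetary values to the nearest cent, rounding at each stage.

CFR: the seller pays costs through ocean freight to the destination port, but not insurance.
Already in the invoice (seller's account under CFR): freight — exclude.
CIF value = CFR price + insurance = 11041.94 + 358.74 = 11400.68
Ad valorem component: 11400.68 × 3% = 342.02
Specific component: 2104 × 2.22 = 4670.88
Import duty = 342.02 + 4670.88 = 5012.90
Buyer bears: insurance 358.74 + brokerage 369.99 + duty 5012.90 = 5741.63
Landed cost = invoice 11041.94 + 5741.63 = 16783.57

Total landed cost: CAD 16783.57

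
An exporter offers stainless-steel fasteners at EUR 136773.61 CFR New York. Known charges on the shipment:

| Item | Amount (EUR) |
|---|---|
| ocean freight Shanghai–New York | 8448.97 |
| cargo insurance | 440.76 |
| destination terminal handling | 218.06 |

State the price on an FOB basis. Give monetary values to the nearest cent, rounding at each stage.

Not relevant to the conversion: destination terminal, insurance — on the buyer under both terms; not part of either seller's price.
From CFR to FOB, the seller no longer bears: freight.
FOB price = 136773.61 − 8448.97 = 128324.64

FOB price: EUR 128324.64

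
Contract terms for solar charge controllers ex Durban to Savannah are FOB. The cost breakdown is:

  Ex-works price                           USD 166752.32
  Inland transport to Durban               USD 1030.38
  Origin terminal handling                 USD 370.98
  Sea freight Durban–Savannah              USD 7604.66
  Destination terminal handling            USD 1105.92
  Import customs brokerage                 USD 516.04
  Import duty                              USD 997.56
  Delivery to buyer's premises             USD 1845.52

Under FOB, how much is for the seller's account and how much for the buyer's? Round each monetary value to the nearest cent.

FOB: the seller bears costs until goods are on board at the origin port; the buyer bears freight, insurance and all costs thereafter.
Seller's account: goods 166752.32 + inland to port 1030.38 + origin terminal 370.98 = 168153.68
Buyer's account: freight 7604.66 + destination terminal 1105.92 + brokerage 516.04 + duty 997.56 + delivery 1845.52 = 12069.70

Seller: USD 168153.68; buyer: USD 12069.70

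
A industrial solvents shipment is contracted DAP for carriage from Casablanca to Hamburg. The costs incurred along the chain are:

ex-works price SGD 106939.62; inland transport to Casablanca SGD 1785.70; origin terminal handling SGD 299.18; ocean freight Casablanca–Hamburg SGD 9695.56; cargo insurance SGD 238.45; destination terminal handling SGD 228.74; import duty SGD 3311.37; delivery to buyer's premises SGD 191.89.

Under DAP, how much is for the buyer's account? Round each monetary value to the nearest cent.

DAP: the seller bears all costs to the named destination except import duty and clearance.
Seller's account: goods 106939.62 + inland to port 1785.70 + origin terminal 299.18 + freight 9695.56 + insurance 238.45 + destination terminal 228.74 + delivery 191.89 = 119379.14
Buyer's account: duty 3311.37 = 3311.37

Buyer's account: SGD 3311.37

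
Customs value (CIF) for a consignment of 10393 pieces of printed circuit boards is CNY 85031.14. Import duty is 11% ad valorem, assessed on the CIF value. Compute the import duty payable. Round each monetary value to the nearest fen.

Import duty = 85031.14 × 11% = 9353.43

Import duty: CNY 9353.43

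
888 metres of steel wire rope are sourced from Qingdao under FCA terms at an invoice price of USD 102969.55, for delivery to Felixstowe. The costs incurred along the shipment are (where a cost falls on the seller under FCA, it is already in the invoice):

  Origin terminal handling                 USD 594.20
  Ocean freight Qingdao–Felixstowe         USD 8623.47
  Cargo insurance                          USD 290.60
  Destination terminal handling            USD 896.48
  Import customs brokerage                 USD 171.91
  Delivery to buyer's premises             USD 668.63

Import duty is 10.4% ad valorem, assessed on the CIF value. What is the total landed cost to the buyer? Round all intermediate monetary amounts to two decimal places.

Total landed cost: USD 125912.53

FCA: the seller delivers export-cleared goods to the carrier; the buyer bears costs from that point.
CIF value = FCA price + origin terminal + freight + insurance = 102969.55 + 594.20 + 8623.47 + 290.60 = 112477.82
Import duty = 112477.82 × 10.4% = 11697.69
Buyer bears: origin terminal 594.20 + freight 8623.47 + insurance 290.60 + destination terminal 896.48 + brokerage 171.91 + delivery 668.63 + duty 11697.69 = 22942.98
Landed cost = invoice 102969.55 + 22942.98 = 125912.53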